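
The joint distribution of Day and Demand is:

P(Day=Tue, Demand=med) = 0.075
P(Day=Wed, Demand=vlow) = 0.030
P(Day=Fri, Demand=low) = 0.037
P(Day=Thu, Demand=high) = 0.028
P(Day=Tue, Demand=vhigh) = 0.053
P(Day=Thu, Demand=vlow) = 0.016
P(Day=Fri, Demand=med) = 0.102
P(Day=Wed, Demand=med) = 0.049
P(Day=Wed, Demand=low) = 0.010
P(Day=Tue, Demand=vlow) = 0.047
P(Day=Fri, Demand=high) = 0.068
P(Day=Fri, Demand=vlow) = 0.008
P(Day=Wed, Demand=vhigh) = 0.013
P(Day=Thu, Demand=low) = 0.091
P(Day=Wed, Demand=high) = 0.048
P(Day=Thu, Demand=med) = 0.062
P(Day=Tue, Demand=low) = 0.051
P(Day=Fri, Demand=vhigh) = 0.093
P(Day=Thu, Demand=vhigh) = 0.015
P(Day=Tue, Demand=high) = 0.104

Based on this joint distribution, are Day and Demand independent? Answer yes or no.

P(Day=Thu) = 0.212 and P(Demand=low) = 0.189, so their product is 0.04007, but P(Day=Thu, Demand=low) = 0.091. Since these differ, Day and Demand are not independent.

no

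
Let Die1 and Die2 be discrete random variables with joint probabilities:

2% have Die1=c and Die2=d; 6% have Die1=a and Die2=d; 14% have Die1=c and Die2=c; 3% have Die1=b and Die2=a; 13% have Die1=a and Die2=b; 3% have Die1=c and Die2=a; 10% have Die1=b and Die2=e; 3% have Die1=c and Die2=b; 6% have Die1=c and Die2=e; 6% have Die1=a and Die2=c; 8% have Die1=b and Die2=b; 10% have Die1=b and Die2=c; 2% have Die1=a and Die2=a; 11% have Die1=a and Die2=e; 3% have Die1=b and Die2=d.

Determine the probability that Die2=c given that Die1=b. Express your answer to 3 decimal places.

P(Die1=b) = 0.03 + 0.08 + 0.10 + 0.03 + 0.10 = 0.34.
P(Die2=c | Die1=b) = 0.10/0.34 = 0.294.

0.294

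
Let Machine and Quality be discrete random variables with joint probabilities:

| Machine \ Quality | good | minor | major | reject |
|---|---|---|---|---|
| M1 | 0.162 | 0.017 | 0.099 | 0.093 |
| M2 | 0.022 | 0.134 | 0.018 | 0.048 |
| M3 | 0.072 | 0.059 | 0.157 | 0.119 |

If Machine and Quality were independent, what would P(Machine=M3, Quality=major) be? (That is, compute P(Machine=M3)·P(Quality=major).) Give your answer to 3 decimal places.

0.112

P(Machine=M3) = 0.072 + 0.059 + 0.157 + 0.119 = 0.407.
P(Quality=major) = 0.099 + 0.018 + 0.157 = 0.274.
Product: 0.407 × 0.274 = 0.112.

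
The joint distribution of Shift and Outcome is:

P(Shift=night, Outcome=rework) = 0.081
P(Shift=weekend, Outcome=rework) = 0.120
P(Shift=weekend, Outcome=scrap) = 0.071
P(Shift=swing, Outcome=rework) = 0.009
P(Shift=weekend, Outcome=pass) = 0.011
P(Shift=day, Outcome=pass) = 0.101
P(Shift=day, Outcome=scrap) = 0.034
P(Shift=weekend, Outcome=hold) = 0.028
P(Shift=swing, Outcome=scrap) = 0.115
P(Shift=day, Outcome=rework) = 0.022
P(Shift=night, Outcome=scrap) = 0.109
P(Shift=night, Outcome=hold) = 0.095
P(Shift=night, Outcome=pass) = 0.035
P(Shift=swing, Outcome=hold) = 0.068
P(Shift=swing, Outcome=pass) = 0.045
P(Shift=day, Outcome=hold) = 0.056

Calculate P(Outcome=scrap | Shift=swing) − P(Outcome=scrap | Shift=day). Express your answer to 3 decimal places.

P(Shift=swing) = 0.045 + 0.009 + 0.115 + 0.068 = 0.237; P(Outcome=scrap | Shift=swing) = 0.115/0.237 = 0.4852.
P(Shift=day) = 0.101 + 0.022 + 0.034 + 0.056 = 0.213; P(Outcome=scrap | Shift=day) = 0.034/0.213 = 0.1596.
Difference = 0.326.

0.326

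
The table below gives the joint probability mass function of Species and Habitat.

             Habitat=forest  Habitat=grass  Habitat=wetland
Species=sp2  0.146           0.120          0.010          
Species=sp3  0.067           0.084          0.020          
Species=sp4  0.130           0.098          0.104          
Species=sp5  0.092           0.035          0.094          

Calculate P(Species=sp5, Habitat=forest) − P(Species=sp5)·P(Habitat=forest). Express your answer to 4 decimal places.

-0.0041

P(Species=sp5) = 0.092 + 0.035 + 0.094 = 0.221.
P(Habitat=forest) = 0.146 + 0.067 + 0.130 + 0.092 = 0.435.
P(Species=sp5, Habitat=forest) − P(Species=sp5)P(Habitat=forest) = 0.092 − 0.221×0.435 = -0.0041.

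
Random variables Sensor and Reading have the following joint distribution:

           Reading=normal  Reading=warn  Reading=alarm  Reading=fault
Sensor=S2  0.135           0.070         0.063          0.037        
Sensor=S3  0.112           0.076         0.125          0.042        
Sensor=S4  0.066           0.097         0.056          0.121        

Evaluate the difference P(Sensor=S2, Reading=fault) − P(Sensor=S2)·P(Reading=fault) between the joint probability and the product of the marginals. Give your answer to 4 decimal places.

P(Sensor=S2) = 0.135 + 0.070 + 0.063 + 0.037 = 0.305.
P(Reading=fault) = 0.037 + 0.042 + 0.121 = 0.200.
P(Sensor=S2, Reading=fault) − P(Sensor=S2)P(Reading=fault) = 0.037 − 0.305×0.200 = -0.0240.

-0.0240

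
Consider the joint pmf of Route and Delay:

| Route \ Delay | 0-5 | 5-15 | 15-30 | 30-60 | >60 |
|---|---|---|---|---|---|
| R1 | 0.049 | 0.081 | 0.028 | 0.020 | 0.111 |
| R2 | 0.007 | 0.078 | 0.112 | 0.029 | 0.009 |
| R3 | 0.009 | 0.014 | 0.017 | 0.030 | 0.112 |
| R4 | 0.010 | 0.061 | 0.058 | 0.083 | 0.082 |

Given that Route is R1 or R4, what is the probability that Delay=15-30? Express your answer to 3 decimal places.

0.148

P(Route=R1) = 0.049 + 0.081 + 0.028 + 0.020 + 0.111 = 0.289.
P(Route=R4) = 0.010 + 0.061 + 0.058 + 0.083 + 0.082 = 0.294.
P(Route ∈ {R1, R4}) = 0.289 + 0.294 = 0.583; P(Delay=15-30, Route ∈ {R1, R4}) = 0.028 + 0.058 = 0.086.
P(Delay=15-30 | Route ∈ {R1, R4}) = 0.086/0.583 = 0.148.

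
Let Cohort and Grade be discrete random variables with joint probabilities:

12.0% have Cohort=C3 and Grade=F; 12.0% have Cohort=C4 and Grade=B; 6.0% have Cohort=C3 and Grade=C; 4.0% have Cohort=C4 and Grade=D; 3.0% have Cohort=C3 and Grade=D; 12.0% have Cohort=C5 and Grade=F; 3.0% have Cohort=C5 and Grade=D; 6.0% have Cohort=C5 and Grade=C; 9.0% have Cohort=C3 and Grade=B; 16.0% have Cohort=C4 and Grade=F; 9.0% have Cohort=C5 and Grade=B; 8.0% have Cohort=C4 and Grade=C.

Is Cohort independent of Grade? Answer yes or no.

Every cell satisfies P(Cohort,Grade) = P(Cohort)·P(Grade). For instance P(Cohort=C5) = 0.300, P(Grade=F) = 0.400, and 0.300×0.400 = 0.120 matches the joint entry. So Cohort and Grade are independent.

yes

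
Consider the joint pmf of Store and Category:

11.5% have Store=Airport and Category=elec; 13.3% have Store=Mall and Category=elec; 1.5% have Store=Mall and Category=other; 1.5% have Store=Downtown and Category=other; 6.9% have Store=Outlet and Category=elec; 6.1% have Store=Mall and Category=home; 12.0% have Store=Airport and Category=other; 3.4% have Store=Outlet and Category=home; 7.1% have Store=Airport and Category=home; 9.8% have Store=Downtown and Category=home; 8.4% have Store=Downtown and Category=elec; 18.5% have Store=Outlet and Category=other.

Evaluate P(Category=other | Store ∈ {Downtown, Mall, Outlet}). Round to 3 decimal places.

0.310

P(Store=Downtown) = 0.084 + 0.098 + 0.015 = 0.197.
P(Store=Mall) = 0.133 + 0.061 + 0.015 = 0.209.
P(Store=Outlet) = 0.069 + 0.034 + 0.185 = 0.288.
P(Store ∈ {Downtown, Mall, Outlet}) = 0.197 + 0.209 + 0.288 = 0.694; P(Category=other, Store ∈ {Downtown, Mall, Outlet}) = 0.015 + 0.015 + 0.185 = 0.215.
P(Category=other | Store ∈ {Downtown, Mall, Outlet}) = 0.215/0.694 = 0.310.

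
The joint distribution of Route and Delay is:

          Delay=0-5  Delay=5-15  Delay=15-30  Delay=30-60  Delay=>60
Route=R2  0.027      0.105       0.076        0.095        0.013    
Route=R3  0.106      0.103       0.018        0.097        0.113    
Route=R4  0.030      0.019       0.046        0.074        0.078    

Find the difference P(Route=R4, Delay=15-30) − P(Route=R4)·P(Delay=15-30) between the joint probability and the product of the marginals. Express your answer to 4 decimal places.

0.0114

P(Route=R4) = 0.030 + 0.019 + 0.046 + 0.074 + 0.078 = 0.247.
P(Delay=15-30) = 0.076 + 0.018 + 0.046 = 0.140.
P(Route=R4, Delay=15-30) − P(Route=R4)P(Delay=15-30) = 0.046 − 0.247×0.140 = 0.0114.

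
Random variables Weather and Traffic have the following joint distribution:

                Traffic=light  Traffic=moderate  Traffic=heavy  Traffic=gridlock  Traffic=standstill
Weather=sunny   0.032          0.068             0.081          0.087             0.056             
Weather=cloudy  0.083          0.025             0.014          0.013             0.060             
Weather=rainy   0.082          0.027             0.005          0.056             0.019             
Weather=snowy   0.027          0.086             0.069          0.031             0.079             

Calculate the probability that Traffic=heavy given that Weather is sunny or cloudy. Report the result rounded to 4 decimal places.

0.1830

P(Weather=sunny) = 0.032 + 0.068 + 0.081 + 0.087 + 0.056 = 0.324.
P(Weather=cloudy) = 0.083 + 0.025 + 0.014 + 0.013 + 0.060 = 0.195.
P(Weather ∈ {sunny, cloudy}) = 0.324 + 0.195 = 0.519; P(Traffic=heavy, Weather ∈ {sunny, cloudy}) = 0.081 + 0.014 = 0.095.
P(Traffic=heavy | Weather ∈ {sunny, cloudy}) = 0.095/0.519 = 0.1830.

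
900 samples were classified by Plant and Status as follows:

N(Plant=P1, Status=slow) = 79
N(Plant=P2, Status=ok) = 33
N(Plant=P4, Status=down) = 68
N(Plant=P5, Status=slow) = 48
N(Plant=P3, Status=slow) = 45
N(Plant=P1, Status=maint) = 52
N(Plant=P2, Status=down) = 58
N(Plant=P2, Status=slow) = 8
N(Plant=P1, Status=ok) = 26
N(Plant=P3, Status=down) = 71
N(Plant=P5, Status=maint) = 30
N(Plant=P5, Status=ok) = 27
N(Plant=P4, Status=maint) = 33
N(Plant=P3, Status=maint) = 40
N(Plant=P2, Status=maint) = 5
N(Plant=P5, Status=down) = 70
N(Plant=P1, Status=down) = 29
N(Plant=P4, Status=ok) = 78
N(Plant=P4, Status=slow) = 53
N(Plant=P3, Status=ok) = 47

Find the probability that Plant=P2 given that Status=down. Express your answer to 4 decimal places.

0.1959

Total with Status=down: 29 + 58 + 71 + 68 + 70 = 296.
P(Plant=P2 | Status=down) = 58/296 = 0.1959.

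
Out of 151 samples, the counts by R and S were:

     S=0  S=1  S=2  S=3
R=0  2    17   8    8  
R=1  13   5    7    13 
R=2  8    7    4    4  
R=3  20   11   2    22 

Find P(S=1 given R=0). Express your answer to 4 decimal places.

0.4857

Total with R=0: 2 + 17 + 8 + 8 = 35.
P(S=1 | R=0) = 17/35 = 0.4857.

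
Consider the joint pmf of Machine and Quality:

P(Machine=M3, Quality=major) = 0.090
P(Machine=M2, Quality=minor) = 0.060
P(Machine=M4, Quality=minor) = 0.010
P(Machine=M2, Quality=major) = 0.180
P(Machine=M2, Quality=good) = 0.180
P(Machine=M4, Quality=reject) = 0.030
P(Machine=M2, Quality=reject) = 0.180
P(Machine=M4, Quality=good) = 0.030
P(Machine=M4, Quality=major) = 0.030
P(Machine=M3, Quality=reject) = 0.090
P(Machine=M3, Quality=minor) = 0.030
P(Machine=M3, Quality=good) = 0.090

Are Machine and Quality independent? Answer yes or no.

Every cell satisfies P(Machine,Quality) = P(Machine)·P(Quality). For instance P(Machine=M4) = 0.100, P(Quality=reject) = 0.300, and 0.100×0.300 = 0.030 matches the joint entry. So Machine and Quality are independent.

yes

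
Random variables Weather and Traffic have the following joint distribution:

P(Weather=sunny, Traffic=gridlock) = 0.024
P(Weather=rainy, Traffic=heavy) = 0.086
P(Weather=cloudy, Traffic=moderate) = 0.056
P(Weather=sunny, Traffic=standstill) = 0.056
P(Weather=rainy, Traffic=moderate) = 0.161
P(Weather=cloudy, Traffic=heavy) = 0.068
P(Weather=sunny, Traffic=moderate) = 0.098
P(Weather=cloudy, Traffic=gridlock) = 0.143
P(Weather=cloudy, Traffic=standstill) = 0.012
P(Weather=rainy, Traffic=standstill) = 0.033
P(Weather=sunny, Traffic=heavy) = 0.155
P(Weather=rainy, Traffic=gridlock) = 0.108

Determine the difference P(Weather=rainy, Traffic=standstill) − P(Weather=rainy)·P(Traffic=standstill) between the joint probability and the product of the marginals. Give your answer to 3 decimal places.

P(Weather=rainy) = 0.161 + 0.086 + 0.108 + 0.033 = 0.388.
P(Traffic=standstill) = 0.056 + 0.012 + 0.033 = 0.101.
P(Weather=rainy, Traffic=standstill) − P(Weather=rainy)P(Traffic=standstill) = 0.033 − 0.388×0.101 = -0.006.

-0.006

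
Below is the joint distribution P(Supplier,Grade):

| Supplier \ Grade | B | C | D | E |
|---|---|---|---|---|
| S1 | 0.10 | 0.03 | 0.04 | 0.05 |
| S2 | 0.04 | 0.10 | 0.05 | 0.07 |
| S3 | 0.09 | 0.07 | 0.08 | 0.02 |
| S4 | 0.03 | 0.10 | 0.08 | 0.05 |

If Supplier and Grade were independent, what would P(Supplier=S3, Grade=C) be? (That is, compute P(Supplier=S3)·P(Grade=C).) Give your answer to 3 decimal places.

0.078

P(Supplier=S3) = 0.09 + 0.07 + 0.08 + 0.02 = 0.26.
P(Grade=C) = 0.03 + 0.10 + 0.07 + 0.10 = 0.30.
Product: 0.26 × 0.30 = 0.078.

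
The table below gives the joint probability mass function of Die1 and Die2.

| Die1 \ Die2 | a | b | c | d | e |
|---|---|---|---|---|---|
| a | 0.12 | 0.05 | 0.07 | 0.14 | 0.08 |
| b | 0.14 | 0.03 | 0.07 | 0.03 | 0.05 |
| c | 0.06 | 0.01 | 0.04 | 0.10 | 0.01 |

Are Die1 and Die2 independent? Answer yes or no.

P(Die1=b) = 0.32 and P(Die2=d) = 0.27, so their product is 0.0864, but P(Die1=b, Die2=d) = 0.03. Since these differ, Die1 and Die2 are not independent.

no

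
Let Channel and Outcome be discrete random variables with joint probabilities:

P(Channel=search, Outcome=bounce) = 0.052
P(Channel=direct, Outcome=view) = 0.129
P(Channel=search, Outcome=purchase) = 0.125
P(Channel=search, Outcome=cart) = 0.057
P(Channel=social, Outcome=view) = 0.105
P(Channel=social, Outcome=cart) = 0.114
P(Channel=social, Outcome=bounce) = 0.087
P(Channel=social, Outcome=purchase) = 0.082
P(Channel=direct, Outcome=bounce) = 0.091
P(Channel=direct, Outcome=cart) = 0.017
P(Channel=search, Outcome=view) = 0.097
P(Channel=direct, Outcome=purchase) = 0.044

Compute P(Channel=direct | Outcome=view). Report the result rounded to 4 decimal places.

P(Outcome=view) = 0.097 + 0.105 + 0.129 = 0.331.
P(Channel=direct | Outcome=view) = 0.129/0.331 = 0.3897.

0.3897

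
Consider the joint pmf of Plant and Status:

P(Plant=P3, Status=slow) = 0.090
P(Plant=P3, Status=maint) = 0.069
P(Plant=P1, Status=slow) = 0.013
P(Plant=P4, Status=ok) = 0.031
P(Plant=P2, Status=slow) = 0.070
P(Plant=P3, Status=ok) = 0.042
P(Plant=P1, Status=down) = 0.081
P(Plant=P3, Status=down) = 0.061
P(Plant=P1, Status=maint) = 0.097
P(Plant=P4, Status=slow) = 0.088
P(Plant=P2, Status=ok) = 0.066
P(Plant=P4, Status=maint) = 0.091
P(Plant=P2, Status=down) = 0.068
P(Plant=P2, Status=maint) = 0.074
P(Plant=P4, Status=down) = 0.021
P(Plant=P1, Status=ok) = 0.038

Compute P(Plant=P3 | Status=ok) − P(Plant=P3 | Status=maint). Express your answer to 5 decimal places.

P(Status=ok) = 0.038 + 0.066 + 0.042 + 0.031 = 0.177; P(Plant=P3 | Status=ok) = 0.042/0.177 = 0.237288.
P(Status=maint) = 0.097 + 0.074 + 0.069 + 0.091 = 0.331; P(Plant=P3 | Status=maint) = 0.069/0.331 = 0.208459.
Difference = 0.02883.

0.02883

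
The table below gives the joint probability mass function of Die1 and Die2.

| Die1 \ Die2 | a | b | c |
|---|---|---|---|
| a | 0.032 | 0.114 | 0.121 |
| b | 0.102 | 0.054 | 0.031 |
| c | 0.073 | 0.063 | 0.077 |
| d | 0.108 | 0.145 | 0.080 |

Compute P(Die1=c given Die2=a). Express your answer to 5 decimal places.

P(Die2=a) = 0.032 + 0.102 + 0.073 + 0.108 = 0.315.
P(Die1=c | Die2=a) = 0.073/0.315 = 0.23175.

0.23175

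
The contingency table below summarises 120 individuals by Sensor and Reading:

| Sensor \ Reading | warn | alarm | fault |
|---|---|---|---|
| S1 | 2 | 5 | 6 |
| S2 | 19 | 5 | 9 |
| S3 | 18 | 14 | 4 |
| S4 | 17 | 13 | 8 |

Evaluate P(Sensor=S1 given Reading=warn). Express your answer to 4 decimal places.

0.0357

Total with Reading=warn: 2 + 19 + 18 + 17 = 56.
P(Sensor=S1 | Reading=warn) = 2/56 = 0.0357.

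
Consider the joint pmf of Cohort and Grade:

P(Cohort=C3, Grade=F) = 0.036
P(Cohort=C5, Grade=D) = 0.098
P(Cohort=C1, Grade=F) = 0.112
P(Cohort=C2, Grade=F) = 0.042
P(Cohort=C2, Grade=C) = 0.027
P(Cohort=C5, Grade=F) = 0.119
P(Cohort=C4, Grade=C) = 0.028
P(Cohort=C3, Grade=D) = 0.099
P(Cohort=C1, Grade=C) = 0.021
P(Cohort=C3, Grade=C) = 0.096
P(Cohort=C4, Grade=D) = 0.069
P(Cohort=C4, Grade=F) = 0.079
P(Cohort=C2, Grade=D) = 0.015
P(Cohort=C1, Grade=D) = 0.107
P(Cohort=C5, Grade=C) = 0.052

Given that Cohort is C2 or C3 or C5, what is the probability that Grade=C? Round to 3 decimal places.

0.300

P(Cohort=C2) = 0.027 + 0.015 + 0.042 = 0.084.
P(Cohort=C3) = 0.096 + 0.099 + 0.036 = 0.231.
P(Cohort=C5) = 0.052 + 0.098 + 0.119 = 0.269.
P(Cohort ∈ {C2, C3, C5}) = 0.084 + 0.231 + 0.269 = 0.584; P(Grade=C, Cohort ∈ {C2, C3, C5}) = 0.027 + 0.096 + 0.052 = 0.175.
P(Grade=C | Cohort ∈ {C2, C3, C5}) = 0.175/0.584 = 0.300.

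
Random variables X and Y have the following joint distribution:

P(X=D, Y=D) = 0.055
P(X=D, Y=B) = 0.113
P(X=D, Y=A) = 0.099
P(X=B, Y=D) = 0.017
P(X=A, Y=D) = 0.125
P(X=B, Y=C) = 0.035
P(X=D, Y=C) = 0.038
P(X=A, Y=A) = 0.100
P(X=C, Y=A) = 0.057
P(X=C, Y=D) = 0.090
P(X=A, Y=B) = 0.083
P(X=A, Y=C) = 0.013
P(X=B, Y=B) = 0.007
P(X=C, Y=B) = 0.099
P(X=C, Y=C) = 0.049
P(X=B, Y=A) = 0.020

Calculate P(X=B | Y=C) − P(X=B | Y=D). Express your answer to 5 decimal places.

0.20003

P(Y=C) = 0.013 + 0.035 + 0.049 + 0.038 = 0.135; P(X=B | Y=C) = 0.035/0.135 = 0.259259.
P(Y=D) = 0.125 + 0.017 + 0.090 + 0.055 = 0.287; P(X=B | Y=D) = 0.017/0.287 = 0.059233.
Difference = 0.20003.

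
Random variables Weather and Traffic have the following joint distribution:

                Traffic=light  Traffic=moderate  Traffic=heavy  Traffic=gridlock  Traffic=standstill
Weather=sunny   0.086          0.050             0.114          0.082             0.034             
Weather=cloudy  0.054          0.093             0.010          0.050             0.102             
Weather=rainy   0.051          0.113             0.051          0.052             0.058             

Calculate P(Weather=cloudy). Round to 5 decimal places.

P(Weather=cloudy) = 0.054 + 0.093 + 0.010 + 0.050 + 0.102 = 0.309.

0.30900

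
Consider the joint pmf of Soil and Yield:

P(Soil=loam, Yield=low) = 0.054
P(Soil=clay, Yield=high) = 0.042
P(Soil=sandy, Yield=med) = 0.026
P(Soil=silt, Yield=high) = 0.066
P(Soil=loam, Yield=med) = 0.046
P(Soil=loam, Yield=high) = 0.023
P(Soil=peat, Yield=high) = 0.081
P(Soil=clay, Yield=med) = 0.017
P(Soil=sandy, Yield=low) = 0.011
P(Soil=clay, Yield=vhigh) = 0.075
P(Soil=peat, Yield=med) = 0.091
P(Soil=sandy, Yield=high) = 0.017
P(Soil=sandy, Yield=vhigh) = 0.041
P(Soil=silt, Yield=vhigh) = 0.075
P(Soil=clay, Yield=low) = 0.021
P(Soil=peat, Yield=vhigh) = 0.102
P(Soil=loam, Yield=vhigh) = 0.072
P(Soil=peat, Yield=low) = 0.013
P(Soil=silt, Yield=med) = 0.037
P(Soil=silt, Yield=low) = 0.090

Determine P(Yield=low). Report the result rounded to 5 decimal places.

P(Yield=low) = 0.011 + 0.054 + 0.021 + 0.090 + 0.013 = 0.189.

0.18900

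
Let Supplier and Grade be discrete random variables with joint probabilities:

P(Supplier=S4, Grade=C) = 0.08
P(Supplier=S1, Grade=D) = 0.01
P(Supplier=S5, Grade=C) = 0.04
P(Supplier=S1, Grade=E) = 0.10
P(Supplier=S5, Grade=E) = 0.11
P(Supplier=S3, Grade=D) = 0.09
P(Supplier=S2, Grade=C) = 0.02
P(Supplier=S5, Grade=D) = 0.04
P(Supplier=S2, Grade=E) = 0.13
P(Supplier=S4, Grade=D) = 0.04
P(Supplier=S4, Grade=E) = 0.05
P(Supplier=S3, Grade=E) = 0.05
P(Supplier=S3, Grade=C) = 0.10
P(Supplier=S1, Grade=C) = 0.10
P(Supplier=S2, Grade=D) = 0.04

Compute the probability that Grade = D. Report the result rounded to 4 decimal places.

0.2200

P(Grade=D) = 0.01 + 0.04 + 0.09 + 0.04 + 0.04 = 0.22.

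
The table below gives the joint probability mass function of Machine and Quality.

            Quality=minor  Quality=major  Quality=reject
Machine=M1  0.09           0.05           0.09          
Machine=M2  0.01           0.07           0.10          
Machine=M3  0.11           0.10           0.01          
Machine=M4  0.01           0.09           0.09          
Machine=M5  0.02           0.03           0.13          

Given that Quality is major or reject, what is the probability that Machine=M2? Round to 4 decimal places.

P(Quality=major) = 0.05 + 0.07 + 0.10 + 0.09 + 0.03 = 0.34.
P(Quality=reject) = 0.09 + 0.10 + 0.01 + 0.09 + 0.13 = 0.42.
P(Quality ∈ {major, reject}) = 0.34 + 0.42 = 0.76; P(Machine=M2, Quality ∈ {major, reject}) = 0.07 + 0.10 = 0.17.
P(Machine=M2 | Quality ∈ {major, reject}) = 0.17/0.76 = 0.2237.

0.2237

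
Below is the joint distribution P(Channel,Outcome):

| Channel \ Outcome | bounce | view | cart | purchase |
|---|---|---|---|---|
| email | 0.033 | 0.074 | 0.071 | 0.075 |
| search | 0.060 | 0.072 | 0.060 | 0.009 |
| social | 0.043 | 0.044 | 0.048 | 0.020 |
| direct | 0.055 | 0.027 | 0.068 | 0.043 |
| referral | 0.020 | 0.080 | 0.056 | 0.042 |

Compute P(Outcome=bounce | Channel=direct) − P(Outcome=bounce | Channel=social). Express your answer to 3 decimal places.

P(Channel=direct) = 0.055 + 0.027 + 0.068 + 0.043 = 0.193; P(Outcome=bounce | Channel=direct) = 0.055/0.193 = 0.2850.
P(Channel=social) = 0.043 + 0.044 + 0.048 + 0.020 = 0.155; P(Outcome=bounce | Channel=social) = 0.043/0.155 = 0.2774.
Difference = 0.008.

0.008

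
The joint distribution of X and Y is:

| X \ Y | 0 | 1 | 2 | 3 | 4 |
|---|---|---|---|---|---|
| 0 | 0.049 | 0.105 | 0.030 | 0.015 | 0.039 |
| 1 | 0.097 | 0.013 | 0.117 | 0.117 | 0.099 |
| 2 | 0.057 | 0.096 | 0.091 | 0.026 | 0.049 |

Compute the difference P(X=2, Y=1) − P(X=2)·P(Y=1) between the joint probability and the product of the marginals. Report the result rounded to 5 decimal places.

P(X=2) = 0.057 + 0.096 + 0.091 + 0.026 + 0.049 = 0.319.
P(Y=1) = 0.105 + 0.013 + 0.096 = 0.214.
P(X=2, Y=1) − P(X=2)P(Y=1) = 0.096 − 0.319×0.214 = 0.02773.

0.02773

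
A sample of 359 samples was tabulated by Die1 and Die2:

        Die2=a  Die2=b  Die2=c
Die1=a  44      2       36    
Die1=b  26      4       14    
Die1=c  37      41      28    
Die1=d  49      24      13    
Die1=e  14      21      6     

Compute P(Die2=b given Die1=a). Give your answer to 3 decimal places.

Total with Die1=a: 44 + 2 + 36 = 82.
P(Die2=b | Die1=a) = 2/82 = 0.024.

0.024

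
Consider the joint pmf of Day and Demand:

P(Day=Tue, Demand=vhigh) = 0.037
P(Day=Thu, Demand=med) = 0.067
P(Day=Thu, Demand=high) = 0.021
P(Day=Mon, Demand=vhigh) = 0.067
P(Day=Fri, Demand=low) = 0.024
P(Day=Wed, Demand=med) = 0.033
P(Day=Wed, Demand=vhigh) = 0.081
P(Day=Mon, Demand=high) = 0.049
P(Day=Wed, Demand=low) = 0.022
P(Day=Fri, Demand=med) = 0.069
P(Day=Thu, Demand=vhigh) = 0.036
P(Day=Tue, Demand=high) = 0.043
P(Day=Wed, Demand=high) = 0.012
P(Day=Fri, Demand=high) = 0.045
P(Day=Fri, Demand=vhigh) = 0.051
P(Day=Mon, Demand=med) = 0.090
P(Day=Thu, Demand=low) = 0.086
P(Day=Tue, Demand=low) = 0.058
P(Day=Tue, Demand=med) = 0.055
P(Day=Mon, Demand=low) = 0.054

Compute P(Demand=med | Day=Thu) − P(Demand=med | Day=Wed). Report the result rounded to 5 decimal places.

0.09607

P(Day=Thu) = 0.086 + 0.067 + 0.021 + 0.036 = 0.210; P(Demand=med | Day=Thu) = 0.067/0.210 = 0.319048.
P(Day=Wed) = 0.022 + 0.033 + 0.012 + 0.081 = 0.148; P(Demand=med | Day=Wed) = 0.033/0.148 = 0.222973.
Difference = 0.09607.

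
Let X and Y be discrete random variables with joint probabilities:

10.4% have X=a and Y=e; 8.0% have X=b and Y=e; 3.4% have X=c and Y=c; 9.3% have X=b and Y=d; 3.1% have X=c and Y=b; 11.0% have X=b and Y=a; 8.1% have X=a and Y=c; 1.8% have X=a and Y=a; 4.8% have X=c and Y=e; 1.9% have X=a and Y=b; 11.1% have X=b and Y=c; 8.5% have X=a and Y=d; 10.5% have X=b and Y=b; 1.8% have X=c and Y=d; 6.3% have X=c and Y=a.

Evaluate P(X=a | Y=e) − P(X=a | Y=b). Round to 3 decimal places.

0.326

P(Y=e) = 0.104 + 0.080 + 0.048 = 0.232; P(X=a | Y=e) = 0.104/0.232 = 0.4483.
P(Y=b) = 0.019 + 0.105 + 0.031 = 0.155; P(X=a | Y=b) = 0.019/0.155 = 0.1226.
Difference = 0.326.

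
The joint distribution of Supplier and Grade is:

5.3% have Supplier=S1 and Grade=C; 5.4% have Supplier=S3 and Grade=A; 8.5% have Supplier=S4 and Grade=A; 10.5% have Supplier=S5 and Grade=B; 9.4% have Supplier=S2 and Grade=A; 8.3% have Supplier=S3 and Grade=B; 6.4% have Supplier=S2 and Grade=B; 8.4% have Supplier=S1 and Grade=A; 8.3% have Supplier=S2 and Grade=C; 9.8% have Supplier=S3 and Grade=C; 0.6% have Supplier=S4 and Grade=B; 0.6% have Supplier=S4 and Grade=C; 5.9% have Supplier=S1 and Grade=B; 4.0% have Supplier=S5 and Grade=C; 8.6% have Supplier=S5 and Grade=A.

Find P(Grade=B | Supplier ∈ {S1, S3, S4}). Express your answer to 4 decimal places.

0.2803

P(Supplier=S1) = 0.084 + 0.059 + 0.053 = 0.196.
P(Supplier=S3) = 0.054 + 0.083 + 0.098 = 0.235.
P(Supplier=S4) = 0.085 + 0.006 + 0.006 = 0.097.
P(Supplier ∈ {S1, S3, S4}) = 0.196 + 0.235 + 0.097 = 0.528; P(Grade=B, Supplier ∈ {S1, S3, S4}) = 0.059 + 0.083 + 0.006 = 0.148.
P(Grade=B | Supplier ∈ {S1, S3, S4}) = 0.148/0.528 = 0.2803.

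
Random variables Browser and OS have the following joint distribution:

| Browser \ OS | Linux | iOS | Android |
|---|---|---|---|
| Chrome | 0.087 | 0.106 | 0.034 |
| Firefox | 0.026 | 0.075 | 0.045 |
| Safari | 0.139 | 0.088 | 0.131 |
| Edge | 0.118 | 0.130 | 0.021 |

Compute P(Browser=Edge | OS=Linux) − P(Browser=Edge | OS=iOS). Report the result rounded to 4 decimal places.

-0.0069

P(OS=Linux) = 0.087 + 0.026 + 0.139 + 0.118 = 0.370; P(Browser=Edge | OS=Linux) = 0.118/0.370 = 0.31892.
P(OS=iOS) = 0.106 + 0.075 + 0.088 + 0.130 = 0.399; P(Browser=Edge | OS=iOS) = 0.130/0.399 = 0.32581.
Difference = -0.0069.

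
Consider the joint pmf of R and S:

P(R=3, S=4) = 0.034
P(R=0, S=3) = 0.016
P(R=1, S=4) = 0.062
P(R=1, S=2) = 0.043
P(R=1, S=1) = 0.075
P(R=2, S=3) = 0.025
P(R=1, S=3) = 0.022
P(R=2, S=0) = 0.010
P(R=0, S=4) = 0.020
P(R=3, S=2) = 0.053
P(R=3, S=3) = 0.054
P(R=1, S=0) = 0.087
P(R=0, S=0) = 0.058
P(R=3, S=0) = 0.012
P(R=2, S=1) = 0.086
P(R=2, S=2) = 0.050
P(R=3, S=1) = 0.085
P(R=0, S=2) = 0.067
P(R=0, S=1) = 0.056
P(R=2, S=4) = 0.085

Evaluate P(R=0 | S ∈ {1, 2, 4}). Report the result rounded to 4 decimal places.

P(S=1) = 0.056 + 0.075 + 0.086 + 0.085 = 0.302.
P(S=2) = 0.067 + 0.043 + 0.050 + 0.053 = 0.213.
P(S=4) = 0.020 + 0.062 + 0.085 + 0.034 = 0.201.
P(S ∈ {1, 2, 4}) = 0.302 + 0.213 + 0.201 = 0.716; P(R=0, S ∈ {1, 2, 4}) = 0.056 + 0.067 + 0.020 = 0.143.
P(R=0 | S ∈ {1, 2, 4}) = 0.143/0.716 = 0.1997.

0.1997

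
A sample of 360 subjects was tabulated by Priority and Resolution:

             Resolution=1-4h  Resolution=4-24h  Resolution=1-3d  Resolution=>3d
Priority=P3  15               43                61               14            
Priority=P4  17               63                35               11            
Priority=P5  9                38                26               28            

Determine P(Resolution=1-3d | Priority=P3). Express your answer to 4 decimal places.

0.4586

Total with Priority=P3: 15 + 43 + 61 + 14 = 133.
P(Resolution=1-3d | Priority=P3) = 61/133 = 0.4586.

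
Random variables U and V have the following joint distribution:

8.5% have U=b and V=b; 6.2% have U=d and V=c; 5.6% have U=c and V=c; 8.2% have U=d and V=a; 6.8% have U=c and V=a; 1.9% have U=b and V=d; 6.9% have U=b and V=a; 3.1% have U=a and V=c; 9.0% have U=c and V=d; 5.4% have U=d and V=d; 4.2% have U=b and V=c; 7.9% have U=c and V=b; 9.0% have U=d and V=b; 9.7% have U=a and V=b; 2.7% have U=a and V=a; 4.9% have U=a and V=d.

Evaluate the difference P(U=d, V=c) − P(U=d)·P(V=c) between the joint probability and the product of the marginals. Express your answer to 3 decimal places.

0.007

P(U=d) = 0.082 + 0.090 + 0.062 + 0.054 = 0.288.
P(V=c) = 0.031 + 0.042 + 0.056 + 0.062 = 0.191.
P(U=d, V=c) − P(U=d)P(V=c) = 0.062 − 0.288×0.191 = 0.007.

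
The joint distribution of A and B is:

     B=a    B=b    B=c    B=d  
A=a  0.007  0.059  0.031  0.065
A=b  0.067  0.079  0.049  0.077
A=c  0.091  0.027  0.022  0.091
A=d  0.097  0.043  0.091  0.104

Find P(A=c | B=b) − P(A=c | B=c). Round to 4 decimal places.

0.0158

P(B=b) = 0.059 + 0.079 + 0.027 + 0.043 = 0.208; P(A=c | B=b) = 0.027/0.208 = 0.12981.
P(B=c) = 0.031 + 0.049 + 0.022 + 0.091 = 0.193; P(A=c | B=c) = 0.022/0.193 = 0.11399.
Difference = 0.0158.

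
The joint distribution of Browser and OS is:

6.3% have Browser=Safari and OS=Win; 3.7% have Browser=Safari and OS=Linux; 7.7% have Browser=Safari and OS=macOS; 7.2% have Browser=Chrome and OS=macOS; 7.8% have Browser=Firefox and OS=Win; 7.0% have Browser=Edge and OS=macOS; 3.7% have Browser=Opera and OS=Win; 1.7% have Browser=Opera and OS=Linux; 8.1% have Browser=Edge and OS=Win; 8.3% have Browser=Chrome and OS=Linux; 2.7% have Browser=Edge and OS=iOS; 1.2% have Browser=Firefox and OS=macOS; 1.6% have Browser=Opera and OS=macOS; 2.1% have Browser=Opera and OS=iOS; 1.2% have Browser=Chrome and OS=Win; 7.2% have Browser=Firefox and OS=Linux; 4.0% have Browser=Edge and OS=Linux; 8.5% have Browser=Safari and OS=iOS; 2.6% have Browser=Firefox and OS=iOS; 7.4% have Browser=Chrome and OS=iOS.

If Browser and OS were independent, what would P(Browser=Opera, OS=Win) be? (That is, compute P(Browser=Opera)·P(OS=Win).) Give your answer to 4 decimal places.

0.0247

P(Browser=Opera) = 0.037 + 0.016 + 0.017 + 0.021 = 0.091.
P(OS=Win) = 0.012 + 0.078 + 0.063 + 0.081 + 0.037 = 0.271.
Product: 0.091 × 0.271 = 0.0247.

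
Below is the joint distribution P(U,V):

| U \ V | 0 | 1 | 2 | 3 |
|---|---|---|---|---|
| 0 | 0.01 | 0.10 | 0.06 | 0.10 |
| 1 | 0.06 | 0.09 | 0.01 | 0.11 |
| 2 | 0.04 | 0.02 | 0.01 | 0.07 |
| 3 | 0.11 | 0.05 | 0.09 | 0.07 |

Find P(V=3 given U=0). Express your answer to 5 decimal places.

P(U=0) = 0.01 + 0.10 + 0.06 + 0.10 = 0.27.
P(V=3 | U=0) = 0.10/0.27 = 0.37037.

0.37037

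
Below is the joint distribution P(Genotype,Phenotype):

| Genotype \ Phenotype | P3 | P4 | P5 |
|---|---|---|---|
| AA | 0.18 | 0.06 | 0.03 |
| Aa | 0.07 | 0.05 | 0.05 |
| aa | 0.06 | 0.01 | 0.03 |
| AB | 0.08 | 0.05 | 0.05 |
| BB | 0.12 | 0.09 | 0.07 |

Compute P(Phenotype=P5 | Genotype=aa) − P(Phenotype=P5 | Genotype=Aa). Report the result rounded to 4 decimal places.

P(Genotype=aa) = 0.06 + 0.01 + 0.03 = 0.10; P(Phenotype=P5 | Genotype=aa) = 0.03/0.10 = 0.30000.
P(Genotype=Aa) = 0.07 + 0.05 + 0.05 = 0.17; P(Phenotype=P5 | Genotype=Aa) = 0.05/0.17 = 0.29412.
Difference = 0.0059.

0.0059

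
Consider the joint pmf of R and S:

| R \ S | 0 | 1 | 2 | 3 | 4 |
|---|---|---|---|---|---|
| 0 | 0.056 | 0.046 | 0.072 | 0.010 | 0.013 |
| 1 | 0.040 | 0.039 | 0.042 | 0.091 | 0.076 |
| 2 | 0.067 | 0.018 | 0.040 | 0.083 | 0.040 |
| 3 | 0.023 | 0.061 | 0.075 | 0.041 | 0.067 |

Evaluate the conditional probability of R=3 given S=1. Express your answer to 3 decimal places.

P(S=1) = 0.046 + 0.039 + 0.018 + 0.061 = 0.164.
P(R=3 | S=1) = 0.061/0.164 = 0.372.

0.372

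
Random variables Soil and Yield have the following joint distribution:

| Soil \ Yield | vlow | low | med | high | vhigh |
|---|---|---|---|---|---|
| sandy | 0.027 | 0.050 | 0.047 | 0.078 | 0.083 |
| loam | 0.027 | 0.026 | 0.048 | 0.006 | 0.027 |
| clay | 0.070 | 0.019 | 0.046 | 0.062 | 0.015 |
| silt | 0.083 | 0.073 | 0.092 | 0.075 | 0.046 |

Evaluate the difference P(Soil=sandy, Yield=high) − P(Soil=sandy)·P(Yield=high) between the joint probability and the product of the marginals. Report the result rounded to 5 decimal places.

P(Soil=sandy) = 0.027 + 0.050 + 0.047 + 0.078 + 0.083 = 0.285.
P(Yield=high) = 0.078 + 0.006 + 0.062 + 0.075 = 0.221.
P(Soil=sandy, Yield=high) − P(Soil=sandy)P(Yield=high) = 0.078 − 0.285×0.221 = 0.01502.

0.01502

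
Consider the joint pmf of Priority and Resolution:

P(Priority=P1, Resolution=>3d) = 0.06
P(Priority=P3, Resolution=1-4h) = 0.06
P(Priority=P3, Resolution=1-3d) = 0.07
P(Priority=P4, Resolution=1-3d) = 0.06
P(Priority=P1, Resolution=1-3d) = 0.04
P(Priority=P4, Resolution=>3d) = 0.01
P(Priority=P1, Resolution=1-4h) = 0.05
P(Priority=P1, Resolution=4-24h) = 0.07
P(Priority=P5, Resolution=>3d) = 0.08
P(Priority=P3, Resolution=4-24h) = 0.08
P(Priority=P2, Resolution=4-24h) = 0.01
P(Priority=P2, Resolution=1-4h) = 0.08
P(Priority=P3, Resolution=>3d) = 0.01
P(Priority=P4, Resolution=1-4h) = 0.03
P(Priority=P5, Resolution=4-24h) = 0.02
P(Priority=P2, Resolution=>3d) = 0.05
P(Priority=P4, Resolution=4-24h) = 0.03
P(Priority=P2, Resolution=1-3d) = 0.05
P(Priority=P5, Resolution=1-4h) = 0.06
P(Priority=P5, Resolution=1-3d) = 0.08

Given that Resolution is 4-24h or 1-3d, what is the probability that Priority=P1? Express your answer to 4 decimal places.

P(Resolution=4-24h) = 0.07 + 0.01 + 0.08 + 0.03 + 0.02 = 0.21.
P(Resolution=1-3d) = 0.04 + 0.05 + 0.07 + 0.06 + 0.08 = 0.30.
P(Resolution ∈ {4-24h, 1-3d}) = 0.21 + 0.30 = 0.51; P(Priority=P1, Resolution ∈ {4-24h, 1-3d}) = 0.07 + 0.04 = 0.11.
P(Priority=P1 | Resolution ∈ {4-24h, 1-3d}) = 0.11/0.51 = 0.2157.

0.2157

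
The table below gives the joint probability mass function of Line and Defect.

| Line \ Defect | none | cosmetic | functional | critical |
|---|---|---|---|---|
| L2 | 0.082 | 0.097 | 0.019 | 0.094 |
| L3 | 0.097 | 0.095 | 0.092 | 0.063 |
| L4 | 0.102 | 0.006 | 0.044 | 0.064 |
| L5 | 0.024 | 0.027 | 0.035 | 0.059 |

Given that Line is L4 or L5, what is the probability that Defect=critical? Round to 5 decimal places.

0.34072

P(Line=L4) = 0.102 + 0.006 + 0.044 + 0.064 = 0.216.
P(Line=L5) = 0.024 + 0.027 + 0.035 + 0.059 = 0.145.
P(Line ∈ {L4, L5}) = 0.216 + 0.145 = 0.361; P(Defect=critical, Line ∈ {L4, L5}) = 0.064 + 0.059 = 0.123.
P(Defect=critical | Line ∈ {L4, L5}) = 0.123/0.361 = 0.34072.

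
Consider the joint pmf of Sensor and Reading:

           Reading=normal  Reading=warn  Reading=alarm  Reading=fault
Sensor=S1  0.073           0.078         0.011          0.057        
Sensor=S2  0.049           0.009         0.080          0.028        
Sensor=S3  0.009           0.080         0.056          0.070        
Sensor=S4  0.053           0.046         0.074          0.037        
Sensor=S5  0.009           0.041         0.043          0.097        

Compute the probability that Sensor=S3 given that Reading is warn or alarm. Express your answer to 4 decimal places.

0.2625

P(Reading=warn) = 0.078 + 0.009 + 0.080 + 0.046 + 0.041 = 0.254.
P(Reading=alarm) = 0.011 + 0.080 + 0.056 + 0.074 + 0.043 = 0.264.
P(Reading ∈ {warn, alarm}) = 0.254 + 0.264 = 0.518; P(Sensor=S3, Reading ∈ {warn, alarm}) = 0.080 + 0.056 = 0.136.
P(Sensor=S3 | Reading ∈ {warn, alarm}) = 0.136/0.518 = 0.2625.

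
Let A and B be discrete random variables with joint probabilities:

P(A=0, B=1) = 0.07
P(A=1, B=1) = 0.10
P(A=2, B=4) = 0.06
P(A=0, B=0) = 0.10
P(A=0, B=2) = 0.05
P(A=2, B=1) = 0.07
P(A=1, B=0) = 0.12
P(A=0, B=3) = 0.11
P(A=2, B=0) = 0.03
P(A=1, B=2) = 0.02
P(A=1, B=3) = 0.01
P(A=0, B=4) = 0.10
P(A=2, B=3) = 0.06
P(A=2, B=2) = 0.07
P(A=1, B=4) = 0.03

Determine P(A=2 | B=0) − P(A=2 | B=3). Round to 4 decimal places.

P(B=0) = 0.10 + 0.12 + 0.03 = 0.25; P(A=2 | B=0) = 0.03/0.25 = 0.12000.
P(B=3) = 0.11 + 0.01 + 0.06 = 0.18; P(A=2 | B=3) = 0.06/0.18 = 0.33333.
Difference = -0.2133.

-0.2133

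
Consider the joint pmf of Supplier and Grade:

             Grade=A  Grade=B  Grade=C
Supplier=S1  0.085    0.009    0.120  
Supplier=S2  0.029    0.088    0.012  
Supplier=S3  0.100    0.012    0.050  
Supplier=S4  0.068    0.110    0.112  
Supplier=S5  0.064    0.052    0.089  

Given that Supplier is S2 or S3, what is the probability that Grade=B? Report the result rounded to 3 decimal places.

0.344

P(Supplier=S2) = 0.029 + 0.088 + 0.012 = 0.129.
P(Supplier=S3) = 0.100 + 0.012 + 0.050 = 0.162.
P(Supplier ∈ {S2, S3}) = 0.129 + 0.162 = 0.291; P(Grade=B, Supplier ∈ {S2, S3}) = 0.088 + 0.012 = 0.100.
P(Grade=B | Supplier ∈ {S2, S3}) = 0.100/0.291 = 0.344.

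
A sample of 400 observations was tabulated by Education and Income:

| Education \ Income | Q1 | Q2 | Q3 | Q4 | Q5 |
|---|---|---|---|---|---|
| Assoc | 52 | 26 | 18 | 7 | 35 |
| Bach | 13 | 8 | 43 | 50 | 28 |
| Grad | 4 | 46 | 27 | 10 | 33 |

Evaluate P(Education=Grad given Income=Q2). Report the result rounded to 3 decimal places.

Total with Income=Q2: 26 + 8 + 46 = 80.
P(Education=Grad | Income=Q2) = 46/80 = 0.575.

0.575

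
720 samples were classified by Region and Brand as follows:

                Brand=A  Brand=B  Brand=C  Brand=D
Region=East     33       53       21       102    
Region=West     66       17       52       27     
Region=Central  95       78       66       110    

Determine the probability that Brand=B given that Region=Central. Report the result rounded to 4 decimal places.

0.2235

Total with Region=Central: 95 + 78 + 66 + 110 = 349.
P(Brand=B | Region=Central) = 78/349 = 0.2235.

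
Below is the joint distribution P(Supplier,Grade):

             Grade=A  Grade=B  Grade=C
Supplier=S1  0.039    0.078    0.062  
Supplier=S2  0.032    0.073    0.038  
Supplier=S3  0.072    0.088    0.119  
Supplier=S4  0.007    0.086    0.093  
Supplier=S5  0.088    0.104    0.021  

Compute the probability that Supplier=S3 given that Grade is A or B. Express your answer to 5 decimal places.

0.23988

P(Grade=A) = 0.039 + 0.032 + 0.072 + 0.007 + 0.088 = 0.238.
P(Grade=B) = 0.078 + 0.073 + 0.088 + 0.086 + 0.104 = 0.429.
P(Grade ∈ {A, B}) = 0.238 + 0.429 = 0.667; P(Supplier=S3, Grade ∈ {A, B}) = 0.072 + 0.088 = 0.160.
P(Supplier=S3 | Grade ∈ {A, B}) = 0.160/0.667 = 0.23988.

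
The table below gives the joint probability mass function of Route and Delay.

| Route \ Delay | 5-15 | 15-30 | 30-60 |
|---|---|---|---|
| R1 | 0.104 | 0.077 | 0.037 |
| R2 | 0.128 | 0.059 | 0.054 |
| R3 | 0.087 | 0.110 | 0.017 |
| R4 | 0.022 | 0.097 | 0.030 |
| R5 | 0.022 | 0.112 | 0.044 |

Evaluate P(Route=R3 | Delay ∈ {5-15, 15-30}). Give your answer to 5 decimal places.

0.24083

P(Delay=5-15) = 0.104 + 0.128 + 0.087 + 0.022 + 0.022 = 0.363.
P(Delay=15-30) = 0.077 + 0.059 + 0.110 + 0.097 + 0.112 = 0.455.
P(Delay ∈ {5-15, 15-30}) = 0.363 + 0.455 = 0.818; P(Route=R3, Delay ∈ {5-15, 15-30}) = 0.087 + 0.110 = 0.197.
P(Route=R3 | Delay ∈ {5-15, 15-30}) = 0.197/0.818 = 0.24083.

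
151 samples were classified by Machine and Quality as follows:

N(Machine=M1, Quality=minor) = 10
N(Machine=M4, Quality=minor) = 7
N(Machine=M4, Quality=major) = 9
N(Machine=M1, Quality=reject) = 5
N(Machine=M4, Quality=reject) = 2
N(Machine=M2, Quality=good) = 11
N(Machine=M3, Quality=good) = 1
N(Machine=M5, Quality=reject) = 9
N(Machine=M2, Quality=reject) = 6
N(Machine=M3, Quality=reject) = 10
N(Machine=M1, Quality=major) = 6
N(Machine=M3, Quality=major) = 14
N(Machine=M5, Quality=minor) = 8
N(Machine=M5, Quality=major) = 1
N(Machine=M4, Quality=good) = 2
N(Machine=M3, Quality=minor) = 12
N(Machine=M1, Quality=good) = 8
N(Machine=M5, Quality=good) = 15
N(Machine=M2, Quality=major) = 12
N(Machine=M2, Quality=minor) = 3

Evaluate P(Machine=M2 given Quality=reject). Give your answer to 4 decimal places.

0.1875

Total with Quality=reject: 5 + 6 + 10 + 2 + 9 = 32.
P(Machine=M2 | Quality=reject) = 6/32 = 0.1875.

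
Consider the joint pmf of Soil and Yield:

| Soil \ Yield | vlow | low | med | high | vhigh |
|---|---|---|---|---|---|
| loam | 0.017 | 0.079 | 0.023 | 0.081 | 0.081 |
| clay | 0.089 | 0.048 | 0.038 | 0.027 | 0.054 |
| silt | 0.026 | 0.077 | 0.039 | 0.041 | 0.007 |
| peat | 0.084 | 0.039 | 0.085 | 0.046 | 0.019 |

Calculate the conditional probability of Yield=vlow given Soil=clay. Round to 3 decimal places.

0.348

P(Soil=clay) = 0.089 + 0.048 + 0.038 + 0.027 + 0.054 = 0.256.
P(Yield=vlow | Soil=clay) = 0.089/0.256 = 0.348.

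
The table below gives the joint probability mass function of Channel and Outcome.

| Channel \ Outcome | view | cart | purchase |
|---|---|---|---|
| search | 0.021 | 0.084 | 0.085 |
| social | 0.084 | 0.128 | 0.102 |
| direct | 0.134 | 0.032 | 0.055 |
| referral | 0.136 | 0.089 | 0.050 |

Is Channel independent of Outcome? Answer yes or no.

P(Channel=direct) = 0.221 and P(Outcome=view) = 0.375, so their product is 0.08288, but P(Channel=direct, Outcome=view) = 0.134. Since these differ, Channel and Outcome are not independent.

no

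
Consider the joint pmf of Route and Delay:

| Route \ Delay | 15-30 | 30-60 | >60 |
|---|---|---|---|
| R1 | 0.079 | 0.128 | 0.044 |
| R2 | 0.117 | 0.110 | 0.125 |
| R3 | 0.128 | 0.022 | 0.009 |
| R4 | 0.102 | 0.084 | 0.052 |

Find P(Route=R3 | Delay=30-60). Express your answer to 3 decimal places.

0.064

P(Delay=30-60) = 0.128 + 0.110 + 0.022 + 0.084 = 0.344.
P(Route=R3 | Delay=30-60) = 0.022/0.344 = 0.064.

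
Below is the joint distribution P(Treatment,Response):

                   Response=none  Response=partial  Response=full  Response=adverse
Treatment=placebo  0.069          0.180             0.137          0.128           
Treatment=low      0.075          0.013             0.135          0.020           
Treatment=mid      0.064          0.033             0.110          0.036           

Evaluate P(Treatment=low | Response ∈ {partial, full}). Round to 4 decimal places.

0.2434

P(Response=partial) = 0.180 + 0.013 + 0.033 = 0.226.
P(Response=full) = 0.137 + 0.135 + 0.110 = 0.382.
P(Response ∈ {partial, full}) = 0.226 + 0.382 = 0.608; P(Treatment=low, Response ∈ {partial, full}) = 0.013 + 0.135 = 0.148.
P(Treatment=low | Response ∈ {partial, full}) = 0.148/0.608 = 0.2434.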